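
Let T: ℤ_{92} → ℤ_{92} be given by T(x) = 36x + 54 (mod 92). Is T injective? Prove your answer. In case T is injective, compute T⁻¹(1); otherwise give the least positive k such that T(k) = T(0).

23

We have gcd(36, 92) = 4 > 1. Taking s = 0 and t = 23: T(0) = 54 and T(23) = 36·23 + 54 = 882 ≡ 54 (mod 92).
So T(0) = T(23) while 0 ≠ 23, thus T is not injective.
Since T is not injective, we find the least positive k with T(k) = T(0): this means 36k ≡ 0 (mod 92), i.e. 92 ∣ 36k. Since gcd(36, 92) = 4, dividing through by 4 this holds exactly when 23 ∣ 9k, and as gcd(9, 23) = 1, exactly when 23 ∣ k.
The smallest positive such k is 23.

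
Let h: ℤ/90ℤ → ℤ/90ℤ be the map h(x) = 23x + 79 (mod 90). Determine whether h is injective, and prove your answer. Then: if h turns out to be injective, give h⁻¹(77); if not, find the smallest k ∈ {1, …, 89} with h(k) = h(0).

86

If h(u) = h(v), then 23u ≡ 23v (mod 90). Because gcd(23, 90) = 1, we may cancel 23 to get u ≡ v (mod 90).
So h is injective.
We now compute 23⁻¹ mod 90 explicitly. Euclid's algorithm: 90 = 3·23 + 21, 23 = 1·21 + 2, 21 = 10·2 + 1; back-substituting gives 1 = 47·23 − 12·90, so 23⁻¹ ≡ 47 (mod 90).
Since h is injective, we compute h⁻¹(77): solve 23x + 79 ≡ 77 (mod 90), i.e. 23x ≡ 88 (mod 90).
Multiplying by 23⁻¹ = 47 gives x ≡ 47·88 = 4136 = 45·90 + 86 ≡ 86 (mod 90).
Check: h(86) = 23·86 + 79 = 2057 = 22·90 + 77 ≡ 77 (mod 90).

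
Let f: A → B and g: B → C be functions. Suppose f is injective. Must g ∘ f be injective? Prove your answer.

No. Take A = B = C = {0, 1}, f = identity (injective), and g(x) = 0 for every x.
Then (g ∘ f)(0) = 0 = (g ∘ f)(1) with 0 ≠ 1, so g ∘ f is not injective.

not injective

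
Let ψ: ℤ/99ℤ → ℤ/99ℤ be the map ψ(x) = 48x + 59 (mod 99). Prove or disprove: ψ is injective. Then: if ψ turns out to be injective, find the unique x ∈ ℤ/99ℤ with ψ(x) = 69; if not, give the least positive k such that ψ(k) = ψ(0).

33

Recall that ψ is injective if ψ(s) = ψ(t) implies s = t.
We have gcd(48, 99) = 3 > 1. Taking s = 0 and t = 33: ψ(0) = 59 and ψ(33) = 48·33 + 59 = 1643 ≡ 59 (mod 99).
So ψ(0) = ψ(33) while 0 ≠ 33, so ψ is not injective.
Since ψ is not injective, we find the least positive k with ψ(k) = ψ(0): this means 48k ≡ 0 (mod 99), i.e. 99 ∣ 48k. Since gcd(48, 99) = 3, dividing through by 3 this holds exactly when 33 ∣ 16k, and as gcd(16, 33) = 1, exactly when 33 ∣ k.
The smallest positive such k is 33.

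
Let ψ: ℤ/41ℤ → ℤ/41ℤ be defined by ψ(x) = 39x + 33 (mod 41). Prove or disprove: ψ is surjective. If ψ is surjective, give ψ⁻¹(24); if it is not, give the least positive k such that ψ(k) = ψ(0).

Since gcd(39, 41) = 1, 39 is invertible modulo 41. Euclid's algorithm: 41 = 1·39 + 2, 39 = 19·2 + 1; back-substituting gives 1 = 20·39 − 19·41, so 39⁻¹ ≡ 20 (mod 41).
Then y ↦ 20(y − 33) is a two-sided inverse to ψ, so every y ∈ ℤ/41ℤ has a preimage.
Thus ψ is surjective.
Since ψ is surjective, we find ψ⁻¹(24): we need 39x ≡ 24 − 33 ≡ 32 (mod 41). Using 39⁻¹ = 20: x ≡ 20·32 = 640 = 15·41 + 25, so x = 25.
Check: ψ(25) = 39·25 + 33 = 1008 = 24·41 + 24 ≡ 24 (mod 41).

25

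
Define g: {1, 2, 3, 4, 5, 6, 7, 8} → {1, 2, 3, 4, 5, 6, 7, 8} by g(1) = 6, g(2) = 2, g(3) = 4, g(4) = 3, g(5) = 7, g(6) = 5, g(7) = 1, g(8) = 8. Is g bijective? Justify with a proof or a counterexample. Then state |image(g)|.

The values 6, 2, 4, 3, 7, 5, 1, 8 are a permutation of {1, 2, 3, 4, 5, 6, 7, 8}: each element appears exactly once.
So g is injective and surjective, hence bijective.
The image of g is {1, 2, 3, 4, 5, 6, 7, 8}, which has 8 elements.

8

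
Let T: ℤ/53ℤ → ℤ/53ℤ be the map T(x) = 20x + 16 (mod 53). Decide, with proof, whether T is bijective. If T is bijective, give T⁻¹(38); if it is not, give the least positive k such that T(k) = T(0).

By definition, injectivity means: for all u, v in the domain, T(u) = T(v) implies u = v.
If T(u) = T(v), then 20u ≡ 20v (mod 53). Because gcd(20, 53) = 1, we may cancel 20 to get u ≡ v (mod 53).
We now compute 20⁻¹ mod 53 explicitly. Euclid's algorithm: 53 = 2·20 + 13, 20 = 1·13 + 7, 13 = 1·7 + 6, 7 = 1·6 + 1; back-substituting gives 1 = 8·20 − 3·53, so 20⁻¹ ≡ 8 (mod 53).
For any y ∈ ℤ/53ℤ, x = 8(y − 16) mod 53 satisfies T(x) = 20·8(y − 16) + 16 ≡ y (since 20·8 ≡ 1 mod 53). So every y has a preimage.
Thus T is bijective.
Since T is bijective, we compute T⁻¹(38): solve 20x + 16 ≡ 38 (mod 53), i.e. 20x ≡ 22 (mod 53).
Multiplying by 20⁻¹ = 8 gives x ≡ 8·22 = 176 = 3·53 + 17 ≡ 17 (mod 53).
Check: T(17) = 20·17 + 16 = 356 = 6·53 + 38 ≡ 38 (mod 53).

17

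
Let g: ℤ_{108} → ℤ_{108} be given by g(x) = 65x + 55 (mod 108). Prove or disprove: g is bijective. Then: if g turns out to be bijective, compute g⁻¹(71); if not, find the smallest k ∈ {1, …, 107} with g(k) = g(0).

Recall: g is injective when g(s) = g(t) forces s = t.
Suppose g(s) = g(t) in ℤ_{108}. Then 65s + 55 ≡ 65t + 55 (mod 108), so 65(s − t) ≡ 0 (mod 108).
Since gcd(65, 108) = 1, 65 is invertible modulo 108, therefore s − t ≡ 0 (mod 108), i.e. s = t.
We now compute 65⁻¹ mod 108 explicitly. Euclid's algorithm: 108 = 1·65 + 43, 65 = 1·43 + 22, 43 = 1·22 + 21, 22 = 1·21 + 1; back-substituting gives 1 = 5·65 − 3·108, so 65⁻¹ ≡ 5 (mod 108).
For any y ∈ ℤ_{108}, x = 5(y − 55) mod 108 satisfies g(x) = 65·5(y − 55) + 55 ≡ y (since 65·5 ≡ 1 mod 108). So every y has a preimage.
So g is bijective.
Since g is bijective, we find g⁻¹(71): we need 65x ≡ 71 − 55 ≡ 16 (mod 108). Using 65⁻¹ = 5: x ≡ 5·16 = 80, so x = 80.
Check: g(80) = 65·80 + 55 = 5255 = 48·108 + 71 ≡ 71 (mod 108).

80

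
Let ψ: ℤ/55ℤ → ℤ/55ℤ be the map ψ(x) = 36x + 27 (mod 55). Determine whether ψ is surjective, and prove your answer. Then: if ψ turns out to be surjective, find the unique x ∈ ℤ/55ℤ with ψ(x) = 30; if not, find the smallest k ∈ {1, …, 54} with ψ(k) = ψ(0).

23

Recall: surjectivity means every element of the codomain has a preimage under ψ.
Since gcd(36, 55) = 1, 36 is invertible modulo 55. Euclid's algorithm: 55 = 1·36 + 19, 36 = 1·19 + 17, 19 = 1·17 + 2, 17 = 8·2 + 1; back-substituting gives 1 = 26·36 − 17·55, so 36⁻¹ ≡ 26 (mod 55).
For any y ∈ ℤ/55ℤ, x = 26(y − 27) mod 55 satisfies ψ(x) = 36·26(y − 27) + 27 ≡ y (since 36·26 ≡ 1 mod 55). So every y has a preimage.
So ψ is surjective.
Since ψ is surjective, we compute ψ⁻¹(30): solve 36x + 27 ≡ 30 (mod 55), i.e. 36x ≡ 3 (mod 55).
Multiplying by 36⁻¹ = 26 gives x ≡ 26·3 = 78 = 1·55 + 23 ≡ 23 (mod 55).
Check: ψ(23) = 36·23 + 27 = 855 = 15·55 + 30 ≡ 30 (mod 55).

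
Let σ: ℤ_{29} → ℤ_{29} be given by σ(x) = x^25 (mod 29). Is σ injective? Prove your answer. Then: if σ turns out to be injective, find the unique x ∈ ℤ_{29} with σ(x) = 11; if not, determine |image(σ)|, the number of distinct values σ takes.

Since 29 is prime, the nonzero elements of ℤ_{29} form a cyclic group of order 28.
As gcd(25, 28) = 1, raising to the 25th power is a bijection on this group: if x_1^25 ≡ x_2^25 then (x_1x_2^{−1})^25 = 1, and the only element of order dividing gcd(25, 28) = 1 is 1, so x_1 = x_2.
With σ(0) = 0 this makes σ injective on all of ℤ_{29}, hence bijective (finite equal-size domain and codomain). In particular σ is injective.
Since σ is injective, we find the preimage of 11. The inverse of x ↦ x^25 on (ℤ_{29})^× is x ↦ x^9, because 25·9 = 225 = 8·28 + 1 ≡ 1 (mod 28) and x^{28} = 1 for x ≠ 0 (Fermat). So σ⁻¹(11) = 11^9 mod 29.
Repeated squaring mod 29: 11^1 ≡ 11, 11^2 ≡ 11² = 121 ≡ 5, 11^4 ≡ 5² = 25, 11^8 ≡ 25² = 625 ≡ 16. Since 9 = 8 + 1, 11^9 ≡ 16·11: 16·11 = 176 ≡ 2. So 11^9 ≡ 2 (mod 29).
Hence σ⁻¹(11) = 2.

2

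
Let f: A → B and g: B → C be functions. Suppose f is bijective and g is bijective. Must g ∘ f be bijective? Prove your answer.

Injectivity: if g(f(x_1)) = g(f(x_2)) then f(x_1) = f(x_2) (g injective) so x_1 = x_2 (f injective).
Surjectivity: for c ∈ C pick b with g(b) = c, then a with f(a) = b; then (g ∘ f)(a) = c.
So g ∘ f is bijective.

bijective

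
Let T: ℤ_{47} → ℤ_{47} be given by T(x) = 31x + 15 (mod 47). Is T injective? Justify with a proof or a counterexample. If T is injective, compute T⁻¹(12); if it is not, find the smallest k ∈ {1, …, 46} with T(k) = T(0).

9

If T(a) = T(b), then 31a ≡ 31b (mod 47). Because gcd(31, 47) = 1, we may cancel 31 to get a ≡ b (mod 47).
Therefore T is injective.
We now compute 31⁻¹ mod 47 explicitly. Euclid's algorithm: 47 = 1·31 + 16, 31 = 1·16 + 15, 16 = 1·15 + 1; back-substituting gives 1 = 44·31 − 29·47, so 31⁻¹ ≡ 44 (mod 47).
Since T is injective, we compute T⁻¹(12): solve 31x + 15 ≡ 12 (mod 47), i.e. 31x ≡ 44 (mod 47).
Multiplying by 31⁻¹ = 44 gives x ≡ 44·44 = 1936 = 41·47 + 9 ≡ 9 (mod 47).
Check: T(9) = 31·9 + 15 = 294 = 6·47 + 12 ≡ 12 (mod 47).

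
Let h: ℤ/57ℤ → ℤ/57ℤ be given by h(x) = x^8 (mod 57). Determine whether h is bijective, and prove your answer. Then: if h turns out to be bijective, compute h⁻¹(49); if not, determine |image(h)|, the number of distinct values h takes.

20

h(8): Repeated squaring mod 57: 8^1 ≡ 8, 8^2 ≡ 8² = 64 ≡ 7, 8^4 ≡ 7² = 49, 8^8 ≡ 49² = 2401 ≡ 7. So 8^8 ≡ 7 (mod 57).
h(11): Repeated squaring mod 57: 11^1 ≡ 11, 11^2 ≡ 11² = 121 ≡ 7, 11^4 ≡ 7² = 49, 11^8 ≡ 49² = 2401 ≡ 7. So 11^8 ≡ 7 (mod 57).
So h(8) = h(11) = 7 while 8 ≠ 11, so h is not injective, hence not bijective.
Since h is not bijective, we determine |image(h)|. Computing x^8 mod 57 for each x (by repeated squaring, reducing mod 57 at every step), the values h(0), h(1), …, h(56) are: 0, 1, 28, 6, 43, 4, 54, 49, 7, 36, 55, 7, 30, 16, 4, 24, 25, 28, 39, 19, 1, 9, 25, 43, 42, 16, 49, 45, 55, 55, 45, 49, 16, 42, 43, 25, 9, 1, 19, 39, 28, 25, 24, 4, 16, 30, 7, 55, 36, 7, 49, 54, 4, 43, 6, 28, 1.
The distinct values are {0, 1, 4, 6, 7, 9, 16, 19, 24, 25, 28, 30, 36, 39, 42, 43, 45, 49, 54, 55}; there are 20 of them.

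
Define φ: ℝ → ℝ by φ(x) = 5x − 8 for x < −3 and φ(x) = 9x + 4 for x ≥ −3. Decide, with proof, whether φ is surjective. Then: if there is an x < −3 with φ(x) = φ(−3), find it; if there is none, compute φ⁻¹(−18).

Both pieces are strictly increasing (slopes 5 and 9), so each is injective on its own interval.
The left piece maps (−∞, −3) onto (−∞, −23); the right piece maps [−3, ∞) onto [−23, ∞).
These images together cover ℝ, so φ is surjective.
Because the two images are disjoint, no x < −3 has φ(x) = φ(−3), so we compute φ⁻¹(−18): −18 lies in [−23, ∞), so solve 9x + 4 = −18: x = (−18 − 4)/9 = −22/9.

-22/9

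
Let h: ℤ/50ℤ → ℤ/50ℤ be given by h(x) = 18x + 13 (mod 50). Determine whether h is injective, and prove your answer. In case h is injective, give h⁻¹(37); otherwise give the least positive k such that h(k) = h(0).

25

We have gcd(18, 50) = 2 > 1. Taking s = 0 and t = 25: h(0) = 13 and h(25) = 18·25 + 13 = 463 ≡ 13 (mod 50).
So h(0) = h(25) while 0 ≠ 25, so h is not injective.
Since h is not injective, we find the least positive k with h(k) = h(0): this means 18k ≡ 0 (mod 50), i.e. 50 ∣ 18k. Since gcd(18, 50) = 2, dividing through by 2 this holds exactly when 25 ∣ 9k, and as gcd(9, 25) = 1, exactly when 25 ∣ k.
The smallest positive such k is 25.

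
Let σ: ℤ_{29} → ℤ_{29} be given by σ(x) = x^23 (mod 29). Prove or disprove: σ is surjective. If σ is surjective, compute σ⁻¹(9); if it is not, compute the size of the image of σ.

22

Since 29 is prime, the nonzero elements of ℤ_{29} form a cyclic group of order 28.
As gcd(23, 28) = 1, raising to the 23rd power is a bijection on this group: if a^23 ≡ b^23 then (ab^{−1})^23 = 1, and the only element of order dividing gcd(23, 28) = 1 is 1, so a = b.
With σ(0) = 0 this makes σ injective on all of ℤ_{29}, hence bijective (finite equal-size domain and codomain). In particular σ is surjective.
Since σ is surjective, we find the preimage of 9. The inverse of x ↦ x^23 on (ℤ_{29})^× is x ↦ x^11, because 23·11 = 253 = 9·28 + 1 ≡ 1 (mod 28) and x^{28} = 1 for x ≠ 0 (Fermat). So σ⁻¹(9) = 9^11 mod 29.
Repeated squaring mod 29: 9^1 ≡ 9, 9^2 ≡ 9² = 81 ≡ 23, 9^4 ≡ 23² = 529 ≡ 7, 9^8 ≡ 7² = 49 ≡ 20. Since 11 = 8 + 2 + 1, 9^11 ≡ 20·23·9: 20·23 = 460 ≡ 25, then 25·9 = 225 ≡ 22. So 9^11 ≡ 22 (mod 29).
Hence σ⁻¹(9) = 22.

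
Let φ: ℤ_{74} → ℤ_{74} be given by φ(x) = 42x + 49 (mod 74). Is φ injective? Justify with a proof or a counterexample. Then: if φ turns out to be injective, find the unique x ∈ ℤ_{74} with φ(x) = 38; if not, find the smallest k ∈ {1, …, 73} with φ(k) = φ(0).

37

We have gcd(42, 74) = 2 > 1. Taking x_1 = 0 and x_2 = 37: φ(0) = 49 and φ(37) = 42·37 + 49 = 1603 ≡ 49 (mod 74).
So φ(0) = φ(37) while 0 ≠ 37, therefore φ is not injective.
Since φ is not injective, we find the least positive k with φ(k) = φ(0): this means 42k ≡ 0 (mod 74), i.e. 74 ∣ 42k. Since gcd(42, 74) = 2, dividing through by 2 this holds exactly when 37 ∣ 21k, and as gcd(21, 37) = 1, exactly when 37 ∣ k.
The smallest positive such k is 37.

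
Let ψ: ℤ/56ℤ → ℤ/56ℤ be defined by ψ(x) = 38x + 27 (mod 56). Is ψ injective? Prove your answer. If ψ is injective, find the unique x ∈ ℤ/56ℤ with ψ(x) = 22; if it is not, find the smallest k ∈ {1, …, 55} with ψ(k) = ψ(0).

We have gcd(38, 56) = 2 > 1. Taking u = 0 and v = 28: ψ(0) = 27 and ψ(28) = 38·28 + 27 = 1091 ≡ 27 (mod 56).
So ψ(0) = ψ(28) while 0 ≠ 28, therefore ψ is not injective.
Since ψ is not injective, we find the least positive k with ψ(k) = ψ(0): this means 38k ≡ 0 (mod 56), i.e. 56 ∣ 38k. Since gcd(38, 56) = 2, dividing through by 2 this holds exactly when 28 ∣ 19k, and as gcd(19, 28) = 1, exactly when 28 ∣ k.
The smallest positive such k is 28.

28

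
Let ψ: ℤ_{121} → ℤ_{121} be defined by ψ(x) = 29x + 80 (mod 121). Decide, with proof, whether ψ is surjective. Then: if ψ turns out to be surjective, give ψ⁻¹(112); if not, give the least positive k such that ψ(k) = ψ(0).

Since gcd(29, 121) = 1, 29 is invertible modulo 121. Euclid's algorithm: 121 = 4·29 + 5, 29 = 5·5 + 4, 5 = 1·4 + 1; back-substituting gives 1 = 96·29 − 23·121, so 29⁻¹ ≡ 96 (mod 121).
Then y ↦ 96(y − 80) is a two-sided inverse to ψ, so every y ∈ ℤ_{121} has a preimage.
Hence ψ is surjective.
Since ψ is surjective, we find ψ⁻¹(112): we need 29x ≡ 112 − 80 ≡ 32 (mod 121). Using 29⁻¹ = 96: x ≡ 96·32 = 3072 = 25·121 + 47, so x = 47.
Check: ψ(47) = 29·47 + 80 = 1443 = 11·121 + 112 ≡ 112 (mod 121).

47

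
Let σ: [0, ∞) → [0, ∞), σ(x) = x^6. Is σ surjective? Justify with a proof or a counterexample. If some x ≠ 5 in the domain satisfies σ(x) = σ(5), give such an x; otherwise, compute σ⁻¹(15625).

5

For any y ∈ [0, ∞), x = y^{1/6} ∈ [0, ∞) gives σ(x) = y, so σ is surjective.
Since x ↦ x^6 is strictly increasing on [0, ∞), it is injective there, so no x ≠ 5 in the domain has σ(x) = σ(5). We therefore compute σ⁻¹(15625) = 15625^{1/6} = 5 (indeed 5^6 = 15625).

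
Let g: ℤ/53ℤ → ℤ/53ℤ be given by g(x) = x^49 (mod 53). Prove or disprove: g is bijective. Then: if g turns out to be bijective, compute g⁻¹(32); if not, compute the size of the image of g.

31

Since 53 is prime, the nonzero elements of ℤ/53ℤ form a cyclic group of order 52.
As gcd(49, 52) = 1, raising to the 49th power is a bijection on this group: if s^49 ≡ t^49 then (st^{−1})^49 = 1, and the only element of order dividing gcd(49, 52) = 1 is 1, so s = t.
With g(0) = 0 this makes g injective on all of ℤ/53ℤ, hence bijective (finite equal-size domain and codomain). In particular g is bijective.
Since g is bijective, we find the preimage of 32. The inverse of x ↦ x^49 on (ℤ/53ℤ)^× is x ↦ x^17, because 49·17 = 833 = 16·52 + 1 ≡ 1 (mod 52) and x^{52} = 1 for x ≠ 0 (Fermat). So g⁻¹(32) = 32^17 mod 53.
Repeated squaring mod 53: 32^1 ≡ 32, 32^2 ≡ 32² = 1024 ≡ 17, 32^4 ≡ 17² = 289 ≡ 24, 32^8 ≡ 24² = 576 ≡ 46, 32^16 ≡ 46² = 2116 ≡ 49. Since 17 = 16 + 1, 32^17 ≡ 49·32: 49·32 = 1568 ≡ 31. So 32^17 ≡ 31 (mod 53).
Hence g⁻¹(32) = 31.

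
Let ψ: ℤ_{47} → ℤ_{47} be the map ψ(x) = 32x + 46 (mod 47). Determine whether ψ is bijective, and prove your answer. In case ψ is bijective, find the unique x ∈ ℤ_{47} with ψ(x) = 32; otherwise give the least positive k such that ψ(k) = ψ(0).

If ψ(u) = ψ(v), then 32u ≡ 32v (mod 47). Because gcd(32, 47) = 1, we may cancel 32 to get u ≡ v (mod 47).
We now compute 32⁻¹ mod 47 explicitly. Euclid's algorithm: 47 = 1·32 + 15, 32 = 2·15 + 2, 15 = 7·2 + 1; back-substituting gives 1 = 25·32 − 17·47, so 32⁻¹ ≡ 25 (mod 47).
For any y ∈ ℤ_{47}, x = 25(y − 46) mod 47 satisfies ψ(x) = 32·25(y − 46) + 46 ≡ y (since 32·25 ≡ 1 mod 47). So every y has a preimage.
Therefore ψ is bijective.
Since ψ is bijective, we compute ψ⁻¹(32): solve 32x + 46 ≡ 32 (mod 47), i.e. 32x ≡ 33 (mod 47).
Multiplying by 32⁻¹ = 25 gives x ≡ 25·33 = 825 = 17·47 + 26 ≡ 26 (mod 47).
Check: ψ(26) = 32·26 + 46 = 878 = 18·47 + 32 ≡ 32 (mod 47).

26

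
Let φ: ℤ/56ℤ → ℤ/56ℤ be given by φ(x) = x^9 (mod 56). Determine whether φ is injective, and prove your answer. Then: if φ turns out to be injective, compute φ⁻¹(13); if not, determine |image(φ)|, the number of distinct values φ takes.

15

φ(2): Repeated squaring mod 56: 2^1 ≡ 2, 2^2 ≡ 2² = 4, 2^4 ≡ 4² = 16, 2^8 ≡ 16² = 256 ≡ 32. Since 9 = 8 + 1, 2^9 ≡ 32·2: 32·2 = 64 ≡ 8. So 2^9 ≡ 8 (mod 56).
φ(4): Repeated squaring mod 56: 4^1 ≡ 4, 4^2 ≡ 4² = 16, 4^4 ≡ 16² = 256 ≡ 32, 4^8 ≡ 32² = 1024 ≡ 16. Since 9 = 8 + 1, 4^9 ≡ 16·4: 16·4 = 64 ≡ 8. So 4^9 ≡ 8 (mod 56).
So φ(2) = φ(4) = 8 while 2 ≠ 4, thus φ is not injective.
Since φ is not injective, we determine |image(φ)|. Computing x^9 mod 56 for each x (by repeated squaring, reducing mod 56 at every step), the values φ(0), φ(1), …, φ(55) are: 0, 1, 8, 27, 8, 13, 48, 7, 8, 1, 48, 43, 48, 13, 0, 15, 8, 41, 8, 27, 48, 21, 8, 15, 48, 1, 48, 27, 0, 29, 8, 55, 8, 41, 48, 35, 8, 29, 48, 15, 48, 41, 0, 43, 8, 13, 8, 55, 48, 49, 8, 43, 48, 29, 48, 55.
The distinct values are {0, 1, 7, 8, 13, 15, 21, 27, 29, 35, 41, 43, 48, 49, 55}; there are 15 of them.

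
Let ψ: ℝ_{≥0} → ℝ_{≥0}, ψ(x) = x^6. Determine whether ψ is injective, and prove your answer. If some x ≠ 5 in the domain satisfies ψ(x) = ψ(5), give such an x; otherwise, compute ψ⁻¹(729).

3

On ℝ_{≥0}, x ↦ x^6 is strictly increasing, so ψ(a) = ψ(b) forces a = b. Therefore ψ is injective.
Since x ↦ x^6 is strictly increasing on ℝ_{≥0}, it is injective there, so no x ≠ 5 in the domain has ψ(x) = ψ(5). We therefore compute ψ⁻¹(729) = 729^{1/6} = 3 (indeed 3^6 = 729).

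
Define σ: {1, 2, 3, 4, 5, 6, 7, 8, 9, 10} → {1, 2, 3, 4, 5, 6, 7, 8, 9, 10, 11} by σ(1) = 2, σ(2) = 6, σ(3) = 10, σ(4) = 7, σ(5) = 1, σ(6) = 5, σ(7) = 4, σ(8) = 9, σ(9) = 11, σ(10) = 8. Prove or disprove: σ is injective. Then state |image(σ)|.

The values σ(1), …, σ(10) are 2, 6, 10, 7, 1, 5, 4, 9, 11, 8 — all distinct.
So σ(u) = σ(v) only when u = v, and σ is injective.
The image of σ is {1, 2, 4, 5, 6, 7, 8, 9, 10, 11}, which has 10 elements.

10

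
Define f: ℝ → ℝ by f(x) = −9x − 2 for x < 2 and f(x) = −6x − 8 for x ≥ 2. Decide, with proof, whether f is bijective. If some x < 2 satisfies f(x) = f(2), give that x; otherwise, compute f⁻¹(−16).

14/9

Both pieces are strictly decreasing (slopes −9 and −6), so each is injective on its own interval.
The left piece maps (−∞, 2) onto (−20, ∞); the right piece maps [2, ∞) onto (−∞, −20].
Since −20 = −20, the images partition ℝ: f is injective and surjective, hence bijective.
Because the two images are disjoint, no x < 2 has f(x) = f(2), so we compute f⁻¹(−16): −16 lies in (−20, ∞), so solve −9x − 2 = −16: x = (−16 + 2)/(−9) = 14/9.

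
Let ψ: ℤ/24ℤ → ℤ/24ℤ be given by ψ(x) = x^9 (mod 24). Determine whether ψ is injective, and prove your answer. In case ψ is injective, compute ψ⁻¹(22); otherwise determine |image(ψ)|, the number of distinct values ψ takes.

ψ(0) = 0^9 = 0.
ψ(6): Repeated squaring mod 24: 6^1 ≡ 6, 6^2 ≡ 6² = 36 ≡ 12, 6^4 ≡ 12² = 144 ≡ 0, 6^8 ≡ 0² = 0. Since 9 = 8 + 1, 6^9 ≡ 0·6: 0·6 = 0. So 6^9 ≡ 0 (mod 24).
So ψ(0) = ψ(6) = 0 while 0 ≠ 6, so ψ is not injective.
Since ψ is not injective, we determine |image(ψ)|. Computing x^9 mod 24 for each x (by repeated squaring, reducing mod 24 at every step), the values ψ(0), ψ(1), …, ψ(23) are: 0, 1, 8, 3, 16, 5, 0, 7, 8, 9, 16, 11, 0, 13, 8, 15, 16, 17, 0, 19, 8, 21, 16, 23.
The distinct values are {0, 1, 3, 5, 7, 8, 9, 11, 13, 15, 16, 17, 19, 21, 23}; there are 15 of them.

15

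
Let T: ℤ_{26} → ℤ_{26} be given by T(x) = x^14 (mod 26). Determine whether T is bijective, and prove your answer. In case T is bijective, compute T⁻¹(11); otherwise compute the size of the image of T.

T(12): Repeated squaring mod 26: 12^1 ≡ 12, 12^2 ≡ 12² = 144 ≡ 14, 12^4 ≡ 14² = 196 ≡ 14, 12^8 ≡ 14² = 196 ≡ 14. Since 14 = 8 + 4 + 2, 12^14 ≡ 14·14·14: 14·14 = 196 ≡ 14, then 14·14 = 196 ≡ 14. So 12^14 ≡ 14 (mod 26).
T(14): Repeated squaring mod 26: 14^1 ≡ 14, 14^2 ≡ 14² = 196 ≡ 14, 14^4 ≡ 14² = 196 ≡ 14, 14^8 ≡ 14² = 196 ≡ 14. Since 14 = 8 + 4 + 2, 14^14 ≡ 14·14·14: 14·14 = 196 ≡ 14, then 14·14 = 196 ≡ 14. So 14^14 ≡ 14 (mod 26).
So T(12) = T(14) = 14 while 12 ≠ 14, hence T is not injective, hence not bijective.
Since T is not bijective, we determine |image(T)|. Computing x^14 mod 26 for each x (by repeated squaring, reducing mod 26 at every step), the values T(0), T(1), …, T(25) are: 0, 1, 4, 9, 16, 25, 10, 23, 12, 3, 22, 17, 14, 13, 14, 17, 22, 3, 12, 23, 10, 25, 16, 9, 4, 1.
The distinct values are {0, 1, 3, 4, 9, 10, 12, 13, 14, 16, 17, 22, 23, 25}; there are 14 of them.

14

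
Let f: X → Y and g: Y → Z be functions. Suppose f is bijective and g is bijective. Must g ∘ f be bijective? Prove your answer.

bijective

Injectivity: if g(f(a)) = g(f(b)) then f(a) = f(b) (g injective) so a = b (f injective).
Surjectivity: for c ∈ Z pick b with g(b) = c, then a with f(a) = b; then (g ∘ f)(a) = c.
Hence g ∘ f is bijective.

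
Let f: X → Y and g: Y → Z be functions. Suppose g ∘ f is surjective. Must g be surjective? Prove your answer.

surjective

Let c ∈ Z. Since g ∘ f is surjective, some a ∈ X has g(f(a)) = c. Then b = f(a) ∈ Y satisfies g(b) = c. So g is surjective.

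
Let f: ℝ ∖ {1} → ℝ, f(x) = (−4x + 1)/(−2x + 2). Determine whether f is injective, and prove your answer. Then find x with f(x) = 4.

Suppose f(a) = f(b). Cross-multiplying: (−4a + 1)(−2b + 2) = (−4b + 1)(−2a + 2).
Expanding both sides and cancelling the symmetric terms leaves −6·(a − b) = 0. Since −6 ≠ 0, a = b. Thus f is injective.
Solving f(x) = 4: cross-multiplying gives −4x + 1 = 4(−2x + 2), which rearranges to 4x = 7, so x = 7/4.

7/4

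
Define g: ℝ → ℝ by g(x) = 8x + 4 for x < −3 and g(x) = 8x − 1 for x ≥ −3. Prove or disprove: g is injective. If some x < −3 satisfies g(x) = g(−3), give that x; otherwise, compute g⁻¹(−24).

-29/8

Both pieces are strictly increasing (slopes 8 and 8), so each is injective on its own interval.
The left piece maps (−∞, −3) onto (−∞, −20); the right piece maps [−3, ∞) onto [−25, ∞).
These images overlap. In particular g(−3) = −25 (right piece), and solving 8x + 4 = −25 on the left piece gives x = −29/8 < −3.
So g(−29/8) = g(−3) with −29/8 ≠ −3, and g is not injective. This x = −29/8 is the requested value below −3.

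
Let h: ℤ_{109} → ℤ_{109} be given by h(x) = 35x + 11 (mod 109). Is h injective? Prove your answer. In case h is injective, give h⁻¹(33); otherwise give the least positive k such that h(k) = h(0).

38

If h(u) = h(v), then 35u ≡ 35v (mod 109). Because gcd(35, 109) = 1, we may cancel 35 to get u ≡ v (mod 109).
Hence h is injective.
We now compute 35⁻¹ mod 109 explicitly. Euclid's algorithm: 109 = 3·35 + 4, 35 = 8·4 + 3, 4 = 1·3 + 1; back-substituting gives 1 = 81·35 − 26·109, so 35⁻¹ ≡ 81 (mod 109).
Since h is injective, we find h⁻¹(33): we need 35x ≡ 33 − 11 ≡ 22 (mod 109). Using 35⁻¹ = 81: x ≡ 81·22 = 1782 = 16·109 + 38, so x = 38.
Check: h(38) = 35·38 + 11 = 1341 = 12·109 + 33 ≡ 33 (mod 109).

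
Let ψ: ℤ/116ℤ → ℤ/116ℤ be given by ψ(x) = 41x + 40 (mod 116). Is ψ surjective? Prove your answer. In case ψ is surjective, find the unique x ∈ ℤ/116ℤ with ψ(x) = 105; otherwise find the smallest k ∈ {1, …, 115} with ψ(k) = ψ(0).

61

Since gcd(41, 116) = 1, 41 is invertible modulo 116. Euclid's algorithm: 116 = 2·41 + 34, 41 = 1·34 + 7, 34 = 4·7 + 6, 7 = 1·6 + 1; back-substituting gives 1 = 17·41 − 6·116, so 41⁻¹ ≡ 17 (mod 116).
For any y ∈ ℤ/116ℤ, x = 17(y − 40) mod 116 satisfies ψ(x) = 41·17(y − 40) + 40 ≡ y (since 41·17 ≡ 1 mod 116). So every y has a preimage.
Hence ψ is surjective.
Since ψ is surjective, we compute ψ⁻¹(105): solve 41x + 40 ≡ 105 (mod 116), i.e. 41x ≡ 65 (mod 116).
Multiplying by 41⁻¹ = 17 gives x ≡ 17·65 = 1105 = 9·116 + 61 ≡ 61 (mod 116).
Check: ψ(61) = 41·61 + 40 = 2541 = 21·116 + 105 ≡ 105 (mod 116).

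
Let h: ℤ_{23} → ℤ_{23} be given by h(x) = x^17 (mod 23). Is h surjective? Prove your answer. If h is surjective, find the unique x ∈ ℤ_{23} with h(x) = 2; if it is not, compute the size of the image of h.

Since 23 is prime, the nonzero elements of ℤ_{23} form a cyclic group of order 22.
As gcd(17, 22) = 1, raising to the 17th power is a bijection on this group: if s^17 ≡ t^17 then (st^{−1})^17 = 1, and the only element of order dividing gcd(17, 22) = 1 is 1, so s = t.
With h(0) = 0 this makes h injective on all of ℤ_{23}, hence bijective (finite equal-size domain and codomain). In particular h is surjective.
Since h is surjective, we find the preimage of 2. The inverse of x ↦ x^17 on (ℤ_{23})^× is x ↦ x^13, because 17·13 = 221 = 10·22 + 1 ≡ 1 (mod 22) and x^{22} = 1 for x ≠ 0 (Fermat). So h⁻¹(2) = 2^13 mod 23.
Repeated squaring mod 23: 2^1 ≡ 2, 2^2 ≡ 2² = 4, 2^4 ≡ 4² = 16, 2^8 ≡ 16² = 256 ≡ 3. Since 13 = 8 + 4 + 1, 2^13 ≡ 3·16·2: 3·16 = 48 ≡ 2, then 2·2 = 4. So 2^13 ≡ 4 (mod 23).
Hence h⁻¹(2) = 4.

4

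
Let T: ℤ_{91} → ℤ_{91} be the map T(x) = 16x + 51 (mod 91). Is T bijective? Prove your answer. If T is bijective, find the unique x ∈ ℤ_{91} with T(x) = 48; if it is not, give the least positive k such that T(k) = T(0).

51

Recall: T is injective if T(u) = T(v) implies u = v.
If T(u) = T(v), then 16u ≡ 16v (mod 91). Because gcd(16, 91) = 1, we may cancel 16 to get u ≡ v (mod 91).
We now compute 16⁻¹ mod 91 explicitly. Euclid's algorithm: 91 = 5·16 + 11, 16 = 1·11 + 5, 11 = 2·5 + 1; back-substituting gives 1 = 74·16 − 13·91, so 16⁻¹ ≡ 74 (mod 91).
For any y ∈ ℤ_{91}, x = 74(y − 51) mod 91 satisfies T(x) = 16·74(y − 51) + 51 ≡ y (since 16·74 ≡ 1 mod 91). So every y has a preimage.
Hence T is bijective.
Since T is bijective, we compute T⁻¹(48): solve 16x + 51 ≡ 48 (mod 91), i.e. 16x ≡ 88 (mod 91).
Multiplying by 16⁻¹ = 74 gives x ≡ 74·88 = 6512 = 71·91 + 51 ≡ 51 (mod 91).
Check: T(51) = 16·51 + 51 = 867 = 9·91 + 48 ≡ 48 (mod 91).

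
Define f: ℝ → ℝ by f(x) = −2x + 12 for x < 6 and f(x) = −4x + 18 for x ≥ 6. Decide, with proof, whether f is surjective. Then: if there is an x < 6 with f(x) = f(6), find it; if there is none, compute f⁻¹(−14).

Both pieces are strictly decreasing (slopes −2 and −4), so each is injective on its own interval.
The left piece maps (−∞, 6) onto (0, ∞); the right piece maps [6, ∞) onto (−∞, −6].
The union (0, ∞) ∪ (−∞, −6] omits the interval between 0 and −6; in particular 0 has no preimage. So f is not surjective.
Because the two images are disjoint, no x < 6 has f(x) = f(6), so we compute f⁻¹(−14): −14 lies in (−∞, −6], so solve −4x + 18 = −14: x = (−14 − 18)/(−4) = 8.

8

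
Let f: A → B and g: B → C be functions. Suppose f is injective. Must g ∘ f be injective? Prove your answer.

not injective

No. Take A = B = C = {1, 2}, f = identity (injective), and g(x) = 1 for every x.
Then (g ∘ f)(1) = 1 = (g ∘ f)(2) with 1 ≠ 2, so g ∘ f is not injective.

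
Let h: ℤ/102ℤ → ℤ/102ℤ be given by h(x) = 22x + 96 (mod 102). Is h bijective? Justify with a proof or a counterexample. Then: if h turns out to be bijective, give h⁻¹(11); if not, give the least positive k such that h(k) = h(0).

Recall: h is injective if h(x_1) = h(x_2) implies x_1 = x_2.
We have gcd(22, 102) = 2 > 1. Taking x_1 = 0 and x_2 = 51: h(0) = 96 and h(51) = 22·51 + 96 = 1218 ≡ 96 (mod 102).
So h(0) = h(51) while 0 ≠ 51, hence h is not injective, hence not bijective.
Since h is not bijective, we find the least positive k with h(k) = h(0): this means 22k ≡ 0 (mod 102), i.e. 102 ∣ 22k. Since gcd(22, 102) = 2, dividing through by 2 this holds exactly when 51 ∣ 11k, and as gcd(11, 51) = 1, exactly when 51 ∣ k.
The smallest positive such k is 51.

51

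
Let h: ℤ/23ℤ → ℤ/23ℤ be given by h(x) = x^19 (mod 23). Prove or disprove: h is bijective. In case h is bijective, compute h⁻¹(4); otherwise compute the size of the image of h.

8

Since 23 is prime, the nonzero elements of ℤ/23ℤ form a cyclic group of order 22.
As gcd(19, 22) = 1, raising to the 19th power is a bijection on this group: if a^19 ≡ b^19 then (ab^{−1})^19 = 1, and the only element of order dividing gcd(19, 22) = 1 is 1, so a = b.
With h(0) = 0 this makes h injective on all of ℤ/23ℤ, hence bijective (finite equal-size domain and codomain). In particular h is bijective.
Since h is bijective, we find the preimage of 4. The inverse of x ↦ x^19 on (ℤ/23ℤ)^× is x ↦ x^7, because 19·7 = 133 = 6·22 + 1 ≡ 1 (mod 22) and x^{22} = 1 for x ≠ 0 (Fermat). So h⁻¹(4) = 4^7 mod 23.
Repeated squaring mod 23: 4^1 ≡ 4, 4^2 ≡ 4² = 16, 4^4 ≡ 16² = 256 ≡ 3. Since 7 = 4 + 2 + 1, 4^7 ≡ 3·16·4: 3·16 = 48 ≡ 2, then 2·4 = 8. So 4^7 ≡ 8 (mod 23).
Hence h⁻¹(4) = 8.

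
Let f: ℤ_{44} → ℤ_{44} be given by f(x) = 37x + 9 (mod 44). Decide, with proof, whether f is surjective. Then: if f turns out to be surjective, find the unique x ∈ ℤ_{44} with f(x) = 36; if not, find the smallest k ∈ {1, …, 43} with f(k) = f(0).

Recall: f is surjective if every y in the codomain equals f(x) for some x in the domain.
Since gcd(37, 44) = 1, 37 is invertible modulo 44. Euclid's algorithm: 44 = 1·37 + 7, 37 = 5·7 + 2, 7 = 3·2 + 1; back-substituting gives 1 = 25·37 − 21·44, so 37⁻¹ ≡ 25 (mod 44).
Then y ↦ 25(y − 9) is a two-sided inverse to f, so every y ∈ ℤ_{44} has a preimage.
Therefore f is surjective.
Since f is surjective, we find f⁻¹(36): we need 37x ≡ 36 − 9 ≡ 27 (mod 44). Using 37⁻¹ = 25: x ≡ 25·27 = 675 = 15·44 + 15, so x = 15.
Check: f(15) = 37·15 + 9 = 564 = 12·44 + 36 ≡ 36 (mod 44).

15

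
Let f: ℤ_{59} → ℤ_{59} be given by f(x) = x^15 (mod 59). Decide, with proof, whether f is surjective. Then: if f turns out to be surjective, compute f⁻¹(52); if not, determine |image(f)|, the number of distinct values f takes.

Since 59 is prime, the nonzero elements of ℤ_{59} form a cyclic group of order 58.
As gcd(15, 58) = 1, raising to the 15th power is a bijection on this group: if a^15 ≡ b^15 then (ab^{−1})^15 = 1, and the only element of order dividing gcd(15, 58) = 1 is 1, so a = b.
With f(0) = 0 this makes f injective on all of ℤ_{59}, hence bijective (finite equal-size domain and codomain). In particular f is surjective.
Since f is surjective, we find the preimage of 52. The inverse of x ↦ x^15 on (ℤ_{59})^× is x ↦ x^31, because 15·31 = 465 = 8·58 + 1 ≡ 1 (mod 58) and x^{58} = 1 for x ≠ 0 (Fermat). So f⁻¹(52) = 52^31 mod 59.
Repeated squaring mod 59: 52^1 ≡ 52, 52^2 ≡ 52² = 2704 ≡ 49, 52^4 ≡ 49² = 2401 ≡ 41, 52^8 ≡ 41² = 1681 ≡ 29, 52^16 ≡ 29² = 841 ≡ 15. Since 31 = 16 + 8 + 4 + 2 + 1, 52^31 ≡ 15·29·41·49·52: 15·29 = 435 ≡ 22, then 22·41 = 902 ≡ 17, then 17·49 = 833 ≡ 7, then 7·52 = 364 ≡ 10. So 52^31 ≡ 10 (mod 59).
Hence f⁻¹(52) = 10.

10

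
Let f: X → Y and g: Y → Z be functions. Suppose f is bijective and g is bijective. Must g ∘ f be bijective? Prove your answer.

Injectivity: if g(f(u)) = g(f(v)) then f(u) = f(v) (g injective) so u = v (f injective).
Surjectivity: for c ∈ Z pick b with g(b) = c, then a with f(a) = b; then (g ∘ f)(a) = c.
So g ∘ f is bijective.

bijective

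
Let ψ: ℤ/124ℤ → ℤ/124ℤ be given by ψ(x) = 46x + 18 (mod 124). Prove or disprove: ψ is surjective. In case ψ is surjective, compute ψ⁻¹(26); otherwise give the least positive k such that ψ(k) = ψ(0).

62

Since gcd(46, 124) = 2, we have 46x ≡ 0 (mod 2) for all x, so ψ(x) ≡ 0 (mod 2).
But 1 ≢ 0 (mod 2), so 1 ∈ ℤ/124ℤ has no preimage. Therefore ψ is not surjective.
Since ψ is not surjective, we find the least positive k with ψ(k) = ψ(0): this means 46k ≡ 0 (mod 124), i.e. 124 ∣ 46k. Since gcd(46, 124) = 2, dividing through by 2 this holds exactly when 62 ∣ 23k, and as gcd(23, 62) = 1, exactly when 62 ∣ k.
The smallest positive such k is 62.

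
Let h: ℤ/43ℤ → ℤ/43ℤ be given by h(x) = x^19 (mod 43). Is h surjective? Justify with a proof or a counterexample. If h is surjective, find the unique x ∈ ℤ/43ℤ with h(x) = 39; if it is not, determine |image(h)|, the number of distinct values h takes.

Since 43 is prime, the nonzero elements of ℤ/43ℤ form a cyclic group of order 42.
As gcd(19, 42) = 1, raising to the 19th power is a bijection on this group: if s^19 ≡ t^19 then (st^{−1})^19 = 1, and the only element of order dividing gcd(19, 42) = 1 is 1, so s = t.
With h(0) = 0 this makes h injective on all of ℤ/43ℤ, hence bijective (finite equal-size domain and codomain). In particular h is surjective.
Since h is surjective, we find the preimage of 39. The inverse of x ↦ x^19 on (ℤ/43ℤ)^× is x ↦ x^31, because 19·31 = 589 = 14·42 + 1 ≡ 1 (mod 42) and x^{42} = 1 for x ≠ 0 (Fermat). So h⁻¹(39) = 39^31 mod 43.
Repeated squaring mod 43: 39^1 ≡ 39, 39^2 ≡ 39² = 1521 ≡ 16, 39^4 ≡ 16² = 256 ≡ 41, 39^8 ≡ 41² = 1681 ≡ 4, 39^16 ≡ 4² = 16. Since 31 = 16 + 8 + 4 + 2 + 1, 39^31 ≡ 16·4·41·16·39: 16·4 = 64 ≡ 21, then 21·41 = 861 ≡ 1, then 1·16 = 16, then 16·39 = 624 ≡ 22. So 39^31 ≡ 22 (mod 43).
Hence h⁻¹(39) = 22.

22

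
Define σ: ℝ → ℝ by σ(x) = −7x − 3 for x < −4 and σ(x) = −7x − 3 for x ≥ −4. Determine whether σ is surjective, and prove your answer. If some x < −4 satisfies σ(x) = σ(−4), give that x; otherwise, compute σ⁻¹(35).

-38/7

Both pieces are strictly decreasing (slopes −7 and −7), so each is injective on its own interval.
The left piece maps (−∞, −4) onto (25, ∞); the right piece maps [−4, ∞) onto (−∞, 25].
These images together cover ℝ, so σ is surjective.
Because the two images are disjoint, no x < −4 has σ(x) = σ(−4), so we compute σ⁻¹(35): 35 lies in (25, ∞), so solve −7x − 3 = 35: x = (35 + 3)/(−7) = −38/7.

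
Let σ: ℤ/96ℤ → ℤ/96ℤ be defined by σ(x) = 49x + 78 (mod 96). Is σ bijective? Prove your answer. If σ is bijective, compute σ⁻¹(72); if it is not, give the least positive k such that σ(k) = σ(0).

Recall that σ is injective when σ(x_1) = σ(x_2) forces x_1 = x_2.
Suppose σ(x_1) = σ(x_2) in ℤ/96ℤ. Then 49x_1 + 78 ≡ 49x_2 + 78 (mod 96), hence 49(x_1 − x_2) ≡ 0 (mod 96).
Since gcd(49, 96) = 1, 49 is invertible modulo 96, hence x_1 − x_2 ≡ 0 (mod 96), i.e. x_1 = x_2.
We now compute 49⁻¹ mod 96 explicitly. Euclid's algorithm: 96 = 1·49 + 47, 49 = 1·47 + 2, 47 = 23·2 + 1; back-substituting gives 1 = 49·49 − 25·96, so 49⁻¹ ≡ 49 (mod 96).
For any y ∈ ℤ/96ℤ, x = 49(y − 78) mod 96 satisfies σ(x) = 49·49(y − 78) + 78 ≡ y (since 49·49 ≡ 1 mod 96). So every y has a preimage.
Thus σ is bijective.
Since σ is bijective, we find σ⁻¹(72): we need 49x ≡ 72 − 78 ≡ 90 (mod 96). Using 49⁻¹ = 49: x ≡ 49·90 = 4410 = 45·96 + 90, so x = 90.
Check: σ(90) = 49·90 + 78 = 4488 = 46·96 + 72 ≡ 72 (mod 96).

90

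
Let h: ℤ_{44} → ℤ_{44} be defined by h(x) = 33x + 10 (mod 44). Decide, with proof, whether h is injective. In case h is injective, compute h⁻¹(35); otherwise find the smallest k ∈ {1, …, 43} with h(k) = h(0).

By definition, injectivity means: for all u, v in the domain, h(u) = h(v) implies u = v.
We have gcd(33, 44) = 11 > 1. Taking u = 0 and v = 4: h(0) = 10 and h(4) = 33·4 + 10 = 142 ≡ 10 (mod 44).
So h(0) = h(4) while 0 ≠ 4, therefore h is not injective.
Since h is not injective, we find the least positive k with h(k) = h(0): this means 33k ≡ 0 (mod 44), i.e. 44 ∣ 33k. Since gcd(33, 44) = 11, dividing through by 11 this holds exactly when 4 ∣ 3k, and as gcd(3, 4) = 1, exactly when 4 ∣ k.
The smallest positive such k is 4.

4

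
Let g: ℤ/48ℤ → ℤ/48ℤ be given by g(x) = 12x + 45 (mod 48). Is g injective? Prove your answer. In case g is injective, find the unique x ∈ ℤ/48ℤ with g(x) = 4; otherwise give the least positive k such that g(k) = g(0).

We have gcd(12, 48) = 12 > 1. Taking x_1 = 0 and x_2 = 4: g(0) = 45 and g(4) = 12·4 + 45 = 93 ≡ 45 (mod 48).
So g(0) = g(4) while 0 ≠ 4, hence g is not injective.
Since g is not injective, we find the least positive k with g(k) = g(0): this means 12k ≡ 0 (mod 48), i.e. 48 ∣ 12k. Since gcd(12, 48) = 12, dividing through by 12 this holds exactly when 4 ∣ k.
The smallest positive such k is 4.

4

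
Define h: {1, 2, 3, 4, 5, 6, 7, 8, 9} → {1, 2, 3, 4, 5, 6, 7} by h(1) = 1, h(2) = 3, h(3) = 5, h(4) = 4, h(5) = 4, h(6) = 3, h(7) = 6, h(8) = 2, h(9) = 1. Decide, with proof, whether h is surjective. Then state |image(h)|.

No element maps to 7, so h is not surjective.
The image of h is {1, 2, 3, 4, 5, 6}, which has 6 elements.

6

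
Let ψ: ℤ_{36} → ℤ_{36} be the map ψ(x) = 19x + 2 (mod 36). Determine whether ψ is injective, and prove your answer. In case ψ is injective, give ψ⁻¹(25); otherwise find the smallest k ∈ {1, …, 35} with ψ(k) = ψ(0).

5

If ψ(a) = ψ(b), then 19a ≡ 19b (mod 36). Because gcd(19, 36) = 1, we may cancel 19 to get a ≡ b (mod 36).
Therefore ψ is injective.
We now compute 19⁻¹ mod 36 explicitly. Euclid's algorithm: 36 = 1·19 + 17, 19 = 1·17 + 2, 17 = 8·2 + 1; back-substituting gives 1 = 19·19 − 10·36, so 19⁻¹ ≡ 19 (mod 36).
Since ψ is injective, we find ψ⁻¹(25): we need 19x ≡ 25 − 2 ≡ 23 (mod 36). Using 19⁻¹ = 19: x ≡ 19·23 = 437 = 12·36 + 5, so x = 5.
Check: ψ(5) = 19·5 + 2 = 97 = 2·36 + 25 ≡ 25 (mod 36).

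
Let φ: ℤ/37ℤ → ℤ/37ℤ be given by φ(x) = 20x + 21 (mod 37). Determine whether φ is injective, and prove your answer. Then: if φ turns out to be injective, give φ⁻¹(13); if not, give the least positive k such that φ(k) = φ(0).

7

If φ(s) = φ(t), then 20s ≡ 20t (mod 37). Because gcd(20, 37) = 1, we may cancel 20 to get s ≡ t (mod 37).
So φ is injective.
We now compute 20⁻¹ mod 37 explicitly. Euclid's algorithm: 37 = 1·20 + 17, 20 = 1·17 + 3, 17 = 5·3 + 2, 3 = 1·2 + 1; back-substituting gives 1 = 13·20 − 7·37, so 20⁻¹ ≡ 13 (mod 37).
Since φ is injective, we find φ⁻¹(13): we need 20x ≡ 13 − 21 ≡ 29 (mod 37). Using 20⁻¹ = 13: x ≡ 13·29 = 377 = 10·37 + 7, so x = 7.
Check: φ(7) = 20·7 + 21 = 161 = 4·37 + 13 ≡ 13 (mod 37).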